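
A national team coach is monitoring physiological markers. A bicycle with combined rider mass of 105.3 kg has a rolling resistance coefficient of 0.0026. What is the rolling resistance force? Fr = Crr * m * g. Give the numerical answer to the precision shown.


Fr = 0.0026 * 105.3 * 9.81
= 0.27378 * 9.81
= 2.686 N

2.686 N


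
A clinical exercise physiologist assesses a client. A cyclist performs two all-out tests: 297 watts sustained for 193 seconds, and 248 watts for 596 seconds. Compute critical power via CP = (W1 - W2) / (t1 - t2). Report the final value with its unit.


W1 = P1 * t1 = 297 * 193 = 57321 J
W2 = P2 * t2 = 248 * 596 = 147808 J
CP = (57321 - 147808) / (193 - 596)
= 224.53 W

224.53 W


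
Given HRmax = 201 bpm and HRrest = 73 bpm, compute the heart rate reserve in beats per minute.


Heart rate reserve = maximum HR minus resting HR
HRR = 201 - 73 = 128 bpm

128 bpm


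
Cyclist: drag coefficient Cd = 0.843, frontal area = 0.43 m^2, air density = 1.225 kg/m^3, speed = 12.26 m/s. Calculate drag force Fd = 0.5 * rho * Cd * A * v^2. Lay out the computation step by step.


v^2 = 12.26^2 = 150.3076
Fd = 0.5 * 1.225 * 0.843 * 0.43 * 150.3076
= 33.372 N

33.372 N


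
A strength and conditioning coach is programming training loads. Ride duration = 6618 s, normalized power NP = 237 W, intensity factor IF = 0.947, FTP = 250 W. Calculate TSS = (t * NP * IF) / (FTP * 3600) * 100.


Numerator = 6618 * 237 * 0.947 = 1485337.302
Denominator = 250 * 3600 = 900000
TSS = 1485337.302 / 900000 * 100
= 165.04

165.04 TSS


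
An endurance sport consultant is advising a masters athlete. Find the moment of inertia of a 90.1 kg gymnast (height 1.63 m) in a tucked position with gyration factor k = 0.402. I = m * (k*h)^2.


Radius of gyration = 0.402 * 1.63 = 0.65526 m
I = 90.1 * 0.65526^2
= 90.1 * 0.429366
= 38.686 kg*m^2

38.686 kg*m^2


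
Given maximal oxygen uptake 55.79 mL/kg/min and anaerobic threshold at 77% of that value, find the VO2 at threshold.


Percentage as decimal = 0.77
VO2 at AT = 55.79 * 0.77 = 42.96 mL/kg/min

42.96 mL/kg/min


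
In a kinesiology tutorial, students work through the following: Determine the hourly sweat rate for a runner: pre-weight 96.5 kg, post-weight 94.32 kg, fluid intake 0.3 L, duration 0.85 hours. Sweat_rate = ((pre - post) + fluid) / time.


Mass lost = 96.5 - 94.32 = 2.18 kg
Add fluid consumed: 2.18 + 0.3 = 2.48 L total sweat
Sweat rate = 2.48 / 0.85 = 2.918 L/h

2.918 L/h


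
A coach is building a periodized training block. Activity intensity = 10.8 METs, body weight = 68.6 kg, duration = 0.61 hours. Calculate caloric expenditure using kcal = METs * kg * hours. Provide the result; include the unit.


kcal = 10.8 * 68.6 * 0.61
= 740.88 * 0.61
= 451.94 kcal

451.94 kcal


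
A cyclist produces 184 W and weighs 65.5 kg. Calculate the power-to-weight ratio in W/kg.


P/W = power / mass
= 184 / 65.5
= 2.809 W/kg

2.809 W/kg


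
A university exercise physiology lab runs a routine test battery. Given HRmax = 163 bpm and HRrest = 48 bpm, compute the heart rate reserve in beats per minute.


Heart rate reserve = maximum HR minus resting HR
HRR = 163 - 48 = 115 bpm

115 bpm


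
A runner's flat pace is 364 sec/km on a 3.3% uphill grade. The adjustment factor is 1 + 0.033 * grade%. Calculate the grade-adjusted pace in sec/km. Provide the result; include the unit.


Factor = 1 + 0.033 * 3.3 = 1.1089
Adjusted pace = 364 * 1.1089
= 403.64 sec/km

403.64 s/km


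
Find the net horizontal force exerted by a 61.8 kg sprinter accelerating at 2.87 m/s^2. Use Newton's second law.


Newton's second law: F = m * a
F = 61.8 * 2.87 = 177.37 N

177.37 N


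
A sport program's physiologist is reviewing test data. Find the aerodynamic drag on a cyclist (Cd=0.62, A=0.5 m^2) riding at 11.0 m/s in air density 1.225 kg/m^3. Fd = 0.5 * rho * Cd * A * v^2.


Fd = 0.5 * 1.225 * 0.62 * 0.5 * 11.0^2
= 0.5 * 1.225 * 0.62 * 0.5 * 121.0
= 22.975 N

22.975 N


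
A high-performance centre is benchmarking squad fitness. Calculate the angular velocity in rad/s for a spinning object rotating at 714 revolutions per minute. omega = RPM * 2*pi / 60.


omega = RPM * 2*pi / 60
= 714 * 6.28318531 / 60
= 74.77 rad/s

74.77 rad/s


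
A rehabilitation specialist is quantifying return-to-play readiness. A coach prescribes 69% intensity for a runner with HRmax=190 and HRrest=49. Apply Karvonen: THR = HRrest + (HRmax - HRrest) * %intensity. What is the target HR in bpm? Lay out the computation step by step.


Heart rate reserve = 190 - 49 = 141
Intensity fraction = 69 / 100 = 0.69
THR = 49 + 141 * 0.69 = 146.29 bpm

146.29 bpm


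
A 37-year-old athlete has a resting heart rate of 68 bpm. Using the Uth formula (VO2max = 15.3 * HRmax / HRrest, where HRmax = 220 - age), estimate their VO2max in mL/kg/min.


HRmax = 220 - 37 = 183 bpm
Ratio = HRmax / HRrest = 183 / 68 = 2.6912
VO2max = 15.3 * 2.6912 = 41.18 mL/kg/min

41.18 mL/kg/min


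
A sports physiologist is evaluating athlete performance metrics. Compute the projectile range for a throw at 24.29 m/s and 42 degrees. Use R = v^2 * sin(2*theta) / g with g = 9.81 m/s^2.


Two times the angle = 84 degrees
sin(84) = 0.994522
R = 590.0041 * 0.994522 / 9.81 = 59.814 m

59.814 m


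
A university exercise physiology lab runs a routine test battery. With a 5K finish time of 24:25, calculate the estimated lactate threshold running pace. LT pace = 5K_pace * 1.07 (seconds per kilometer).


Race duration = 1465 s for 5 km
Average pace = 1465 / 5 = 293.0 s/km
LT pace = 293.0 * 1.07
= 313.51 s/km

313.51 s/km


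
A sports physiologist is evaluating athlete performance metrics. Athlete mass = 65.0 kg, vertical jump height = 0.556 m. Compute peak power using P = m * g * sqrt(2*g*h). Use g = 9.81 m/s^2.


sqrt(2 * 9.81 * 0.556) = sqrt(10.90872) = 3.302835 m/s
P = 65.0 * 9.81 * 3.302835
= 2106.05 W

2106.05 W


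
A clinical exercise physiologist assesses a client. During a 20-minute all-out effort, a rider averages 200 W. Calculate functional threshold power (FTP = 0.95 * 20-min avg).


FTP = 0.95 * 200
= 190.0 W

190.0 W


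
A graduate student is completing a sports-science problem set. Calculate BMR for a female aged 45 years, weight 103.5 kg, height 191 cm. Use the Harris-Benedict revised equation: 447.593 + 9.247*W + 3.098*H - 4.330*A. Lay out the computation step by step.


Substituting values:
W term = 9.247 * 103.5 = 957.0645
H term = 3.098 * 191 = 591.718
A term = 4.330 * 45 = 194.85
BMR = 1801.53 kcal/day

1801.53 kcal/day


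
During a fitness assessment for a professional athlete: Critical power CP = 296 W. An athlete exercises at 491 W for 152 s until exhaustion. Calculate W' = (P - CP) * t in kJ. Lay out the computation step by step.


P - CP = 491 - 296 = 195 W
W' = 195 * 152 = 29640 J
= 29640 / 1000 = 29.64 kJ

29.64 kJ


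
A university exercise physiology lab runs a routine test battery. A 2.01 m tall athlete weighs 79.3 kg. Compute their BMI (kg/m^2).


height^2 = 4.0401 m^2
BMI = 79.3 / 4.0401 = 19.63 kg/m^2

19.63 kg/m^2


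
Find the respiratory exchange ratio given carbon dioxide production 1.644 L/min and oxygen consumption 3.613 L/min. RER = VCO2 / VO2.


VCO2 = 1.644 L/min
VO2 = 3.613 L/min
RER = 1.644 / 3.613 = 0.455

0.455


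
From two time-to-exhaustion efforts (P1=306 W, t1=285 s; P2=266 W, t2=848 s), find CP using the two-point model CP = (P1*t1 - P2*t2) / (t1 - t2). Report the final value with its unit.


Work in trial 1 = 87210 J
Work in trial 2 = 225568 J
Delta work = -138358 J
Delta time = -563 s
CP = -138358 / -563 = 245.75 W

245.75 W


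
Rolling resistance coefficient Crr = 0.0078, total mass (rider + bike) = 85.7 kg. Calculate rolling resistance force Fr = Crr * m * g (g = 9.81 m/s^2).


Fr = Crr * m * g
= 0.0078 * 85.7 * 9.81
= 6.558 N

6.558 N


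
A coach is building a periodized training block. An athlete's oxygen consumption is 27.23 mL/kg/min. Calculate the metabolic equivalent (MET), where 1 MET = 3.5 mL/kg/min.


MET = VO2 / 3.5
= 27.23 / 3.5
= 7.78 METs

7.78 METs


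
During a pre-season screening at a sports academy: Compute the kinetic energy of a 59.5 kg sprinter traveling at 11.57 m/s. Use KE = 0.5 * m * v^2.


Velocity squared = 133.8649
KE = 0.5 * 59.5 * 133.8649 = 3982.48 J

3982.48 J


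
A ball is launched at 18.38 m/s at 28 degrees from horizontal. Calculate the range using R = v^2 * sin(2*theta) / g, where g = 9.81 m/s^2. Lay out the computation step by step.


sin(2 * 28) = sin(56) = 0.829038
v^2 = 18.38^2 = 337.8244
R = 337.8244 * 0.829038 / 9.81
= 28.549 m

28.549 m


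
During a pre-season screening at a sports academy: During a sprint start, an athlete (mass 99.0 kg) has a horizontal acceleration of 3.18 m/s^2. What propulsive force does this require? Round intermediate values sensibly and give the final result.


Propulsive force = mass * acceleration
= 99.0 kg * 3.18 m/s^2
= 314.82 N

314.82 N


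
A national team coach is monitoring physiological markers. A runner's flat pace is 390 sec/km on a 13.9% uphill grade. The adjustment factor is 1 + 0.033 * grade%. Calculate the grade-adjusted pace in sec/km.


Factor = 1 + 0.033 * 13.9 = 1.4587
Adjusted pace = 390 * 1.4587
= 568.89 sec/km

568.89 s/km


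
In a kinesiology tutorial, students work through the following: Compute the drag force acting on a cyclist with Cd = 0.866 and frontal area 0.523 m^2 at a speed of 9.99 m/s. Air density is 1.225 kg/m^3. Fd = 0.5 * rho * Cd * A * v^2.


Step 1: v^2 = 99.8001
Step 2: Fd = 0.5 * 1.225 * 0.866 * 0.523 * 99.8001
= 27.686 N

27.686 N


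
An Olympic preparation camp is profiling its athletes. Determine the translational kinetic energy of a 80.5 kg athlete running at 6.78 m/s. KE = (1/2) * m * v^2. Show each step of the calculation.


KE = 0.5 * m * v^2
= 0.5 * 80.5 * 6.78^2
= 0.5 * 80.5 * 45.9684
= 1850.23 J

1850.23 J


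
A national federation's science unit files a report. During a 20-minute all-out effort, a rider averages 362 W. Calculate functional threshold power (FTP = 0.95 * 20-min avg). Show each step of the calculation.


FTP = 0.95 * 362
= 343.9 W

343.9 W


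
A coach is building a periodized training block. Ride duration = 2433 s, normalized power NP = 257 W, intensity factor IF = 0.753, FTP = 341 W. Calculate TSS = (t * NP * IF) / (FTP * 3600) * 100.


Numerator = 2433 * 257 * 0.753 = 470836.593
Denominator = 341 * 3600 = 1227600
TSS = 470836.593 / 1227600 * 100
= 38.35

38.35 TSS


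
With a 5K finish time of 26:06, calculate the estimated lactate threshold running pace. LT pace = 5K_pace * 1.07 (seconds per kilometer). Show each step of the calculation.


Race duration = 1566 s for 5 km
Average pace = 1566 / 5 = 313.2 s/km
LT pace = 313.2 * 1.07
= 335.12 s/km

335.12 s/km


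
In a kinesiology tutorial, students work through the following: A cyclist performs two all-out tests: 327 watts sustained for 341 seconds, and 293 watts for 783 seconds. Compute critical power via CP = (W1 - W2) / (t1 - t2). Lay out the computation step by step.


W1 = P1 * t1 = 327 * 341 = 111507 J
W2 = P2 * t2 = 293 * 783 = 229419 J
CP = (111507 - 229419) / (341 - 783)
= 266.77 W

266.77 W


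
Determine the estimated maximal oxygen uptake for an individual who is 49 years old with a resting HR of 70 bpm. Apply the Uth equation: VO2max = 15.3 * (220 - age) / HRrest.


HRmax = 220 - 49 = 171
VO2max = 15.3 * (171 / 70)
= 15.3 * 2.4429
= 37.38 mL/kg/min

37.38 mL/kg/min


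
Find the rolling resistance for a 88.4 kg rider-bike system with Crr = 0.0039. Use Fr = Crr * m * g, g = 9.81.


m * g = 88.4 * 9.81 = 867.204 N
Fr = 0.0039 * 867.204 = 3.382 N

3.382 N


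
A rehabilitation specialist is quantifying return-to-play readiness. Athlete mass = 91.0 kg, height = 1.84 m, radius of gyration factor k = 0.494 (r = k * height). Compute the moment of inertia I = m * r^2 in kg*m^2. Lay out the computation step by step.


r = k * height = 0.494 * 1.84 = 0.90896 m
r^2 = 0.90896^2 = 0.826208
I = 91.0 * 0.826208 = 75.185 kg*m^2

75.185 kg*m^2


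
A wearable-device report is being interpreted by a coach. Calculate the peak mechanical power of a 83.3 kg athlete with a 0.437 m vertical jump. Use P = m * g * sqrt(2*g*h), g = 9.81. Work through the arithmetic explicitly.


First, sqrt(2gh) = sqrt(2 * 9.81 * 0.437)
= sqrt(8.57394) = 2.928129 m/s
Power = 83.3 * 9.81 * 2.928129 = 2392.79 W

2392.79 W


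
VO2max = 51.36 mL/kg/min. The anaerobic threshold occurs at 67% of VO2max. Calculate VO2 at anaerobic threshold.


AT fraction = 67 / 100 = 0.67
AT VO2 = 51.36 * 0.67
= 34.41 mL/kg/min

34.41 mL/kg/min


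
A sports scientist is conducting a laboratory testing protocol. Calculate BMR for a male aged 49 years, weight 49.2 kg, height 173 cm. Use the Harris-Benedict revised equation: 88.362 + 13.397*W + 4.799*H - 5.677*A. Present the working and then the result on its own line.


Substituting values:
W term = 13.397 * 49.2 = 659.1324
H term = 4.799 * 173 = 830.227
A term = 5.677 * 49 = 278.173
BMR = 1299.55 kcal/day

1299.55 kcal/day


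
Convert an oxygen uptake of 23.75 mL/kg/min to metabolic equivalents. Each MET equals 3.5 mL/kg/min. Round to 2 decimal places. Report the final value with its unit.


One MET = 3.5 mL/kg/min
Number of METs = 23.75 / 3.5
= 6.79 METs

6.79 METs


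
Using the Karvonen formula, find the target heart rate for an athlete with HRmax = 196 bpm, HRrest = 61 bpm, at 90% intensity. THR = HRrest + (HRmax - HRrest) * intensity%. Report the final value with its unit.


HRR = 196 - 61 = 135
THR = 61 + 135 * 0.9
= 61 + 121.5
= 182.5 bpm

182.5 bpm


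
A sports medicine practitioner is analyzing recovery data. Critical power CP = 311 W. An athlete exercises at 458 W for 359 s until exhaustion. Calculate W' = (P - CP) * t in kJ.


P - CP = 458 - 311 = 147 W
W' = 147 * 359 = 52773 J
= 52773 / 1000 = 52.773 kJ

52.773 kJ


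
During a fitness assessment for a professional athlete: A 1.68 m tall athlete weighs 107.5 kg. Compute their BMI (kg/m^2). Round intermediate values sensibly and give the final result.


height^2 = 2.8224 m^2
BMI = 107.5 / 2.8224 = 38.09 kg/m^2

38.09 kg/m^2


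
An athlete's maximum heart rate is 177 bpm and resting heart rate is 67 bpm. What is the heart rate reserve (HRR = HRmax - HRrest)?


HRR = HRmax - HRrest
= 177 - 67
= 110 bpm

110 bpm


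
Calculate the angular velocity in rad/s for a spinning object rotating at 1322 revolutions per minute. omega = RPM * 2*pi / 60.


omega = RPM * 2*pi / 60
= 1322 * 6.28318531 / 60
= 138.44 rad/s

138.44 rad/s


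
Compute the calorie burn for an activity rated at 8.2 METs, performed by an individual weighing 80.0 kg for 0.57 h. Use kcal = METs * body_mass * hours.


Product of METs and mass = 8.2 * 80.0 = 656.0
Total kcal = 656.0 * 0.57 = 373.92 kcal

373.92 kcal


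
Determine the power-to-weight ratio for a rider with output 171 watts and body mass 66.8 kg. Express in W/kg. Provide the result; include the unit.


P/W = 171 / 66.8 = 2.56 W/kg

2.56 W/kg


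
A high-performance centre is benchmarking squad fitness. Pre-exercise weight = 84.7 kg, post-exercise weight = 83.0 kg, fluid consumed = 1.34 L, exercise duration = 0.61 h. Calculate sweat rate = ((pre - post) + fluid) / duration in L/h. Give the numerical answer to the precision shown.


Weight loss = 84.7 - 83.0 = 1.7 kg (approx L)
Total sweat = 1.7 + 1.34 = 3.04 L
Sweat rate = 3.04 / 0.61 = 4.984 L/h

4.984 L/h


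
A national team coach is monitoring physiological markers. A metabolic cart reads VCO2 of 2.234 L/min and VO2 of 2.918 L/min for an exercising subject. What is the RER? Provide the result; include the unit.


RER = VCO2 / VO2 = 2.234 / 2.918 = 0.7656

0.7656


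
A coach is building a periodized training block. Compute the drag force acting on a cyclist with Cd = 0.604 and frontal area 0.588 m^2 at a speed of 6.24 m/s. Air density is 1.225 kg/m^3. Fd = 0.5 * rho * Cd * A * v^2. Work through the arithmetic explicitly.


Step 1: v^2 = 38.9376
Step 2: Fd = 0.5 * 1.225 * 0.604 * 0.588 * 38.9376
= 8.47 N

8.47 N


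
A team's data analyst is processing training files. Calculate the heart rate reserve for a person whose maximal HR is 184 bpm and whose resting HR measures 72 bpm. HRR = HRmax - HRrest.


HRmax = 184 bpm
HRrest = 72 bpm
HRR = 184 - 72 = 112 bpm

112 bpm


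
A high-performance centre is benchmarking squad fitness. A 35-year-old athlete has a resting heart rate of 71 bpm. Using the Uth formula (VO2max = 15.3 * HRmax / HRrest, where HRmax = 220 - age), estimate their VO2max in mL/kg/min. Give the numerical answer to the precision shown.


HRmax = 220 - 35 = 185 bpm
Ratio = HRmax / HRrest = 185 / 71 = 2.6056
VO2max = 15.3 * 2.6056 = 39.87 mL/kg/min

39.87 mL/kg/min


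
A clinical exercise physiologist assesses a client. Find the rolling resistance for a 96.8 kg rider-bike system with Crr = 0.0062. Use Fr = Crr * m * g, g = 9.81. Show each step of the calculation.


m * g = 96.8 * 9.81 = 949.608 N
Fr = 0.0062 * 949.608 = 5.888 N

5.888 N


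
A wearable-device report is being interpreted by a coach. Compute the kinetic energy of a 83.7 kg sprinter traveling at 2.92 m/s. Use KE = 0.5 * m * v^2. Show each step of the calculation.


Velocity squared = 8.5264
KE = 0.5 * 83.7 * 8.5264 = 356.83 J

356.83 J


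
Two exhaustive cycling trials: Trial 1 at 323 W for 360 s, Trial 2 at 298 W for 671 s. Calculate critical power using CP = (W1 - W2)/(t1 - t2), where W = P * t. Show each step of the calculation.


W1 = 323 * 360 = 116280 J
W2 = 298 * 671 = 199958 J
CP = (116280 - 199958) / (360 - 671)
= -83678 / -311
= 269.06 W

269.06 W


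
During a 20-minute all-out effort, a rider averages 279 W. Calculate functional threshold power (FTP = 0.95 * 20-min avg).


FTP = 0.95 * 279
= 265.05 W

265.05 W


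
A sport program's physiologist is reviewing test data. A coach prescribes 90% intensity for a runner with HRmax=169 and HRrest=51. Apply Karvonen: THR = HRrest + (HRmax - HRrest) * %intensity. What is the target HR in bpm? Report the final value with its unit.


Heart rate reserve = 169 - 51 = 118
Intensity fraction = 90 / 100 = 0.9
THR = 51 + 118 * 0.9 = 157.2 bpm

157.2 bpm


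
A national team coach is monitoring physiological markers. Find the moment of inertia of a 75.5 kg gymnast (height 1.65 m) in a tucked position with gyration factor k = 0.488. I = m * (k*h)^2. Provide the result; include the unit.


Radius of gyration = 0.488 * 1.65 = 0.8052 m
I = 75.5 * 0.8052^2
= 75.5 * 0.648347
= 48.95 kg*m^2

48.95 kg*m^2


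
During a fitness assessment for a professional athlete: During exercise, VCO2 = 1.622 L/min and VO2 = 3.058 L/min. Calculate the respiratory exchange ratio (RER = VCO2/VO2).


RER = VCO2 / VO2
= 1.622 / 3.058
= 0.5304

0.5304


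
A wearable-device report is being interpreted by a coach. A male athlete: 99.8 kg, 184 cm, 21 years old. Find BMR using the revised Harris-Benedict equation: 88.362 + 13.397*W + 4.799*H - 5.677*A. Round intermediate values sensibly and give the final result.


Intercept = 88.362
Weight contribution = 13.397 * 99.8 = 1337.0206
Height contribution = 4.799 * 184 = 883.016
Age contribution = 5.677 * 21 = 119.217
BMR = 88.362 + 1337.0206 + 883.016 - 119.217
= 2189.18 kcal/day

2189.18 kcal/day


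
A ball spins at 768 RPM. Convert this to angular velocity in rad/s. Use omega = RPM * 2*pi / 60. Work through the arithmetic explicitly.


omega = 768 * 2 * pi / 60
= 768 * 6.28318531 / 60
= 4825.486 / 60
= 80.425 rad/s

80.425 rad/s


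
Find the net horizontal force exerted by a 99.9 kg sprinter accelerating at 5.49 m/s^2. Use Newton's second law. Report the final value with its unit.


Newton's second law: F = m * a
F = 99.9 * 5.49 = 548.45 N

548.45 N


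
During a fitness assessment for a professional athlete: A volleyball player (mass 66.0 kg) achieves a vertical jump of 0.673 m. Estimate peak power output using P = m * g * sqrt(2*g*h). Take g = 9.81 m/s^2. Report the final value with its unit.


2 * g * h = 2 * 9.81 * 0.673 = 13.20426
sqrt(13.20426) = 3.633767 m/s
P = 66.0 * 9.81 * 3.633767 = 2352.72 W

2352.72 W


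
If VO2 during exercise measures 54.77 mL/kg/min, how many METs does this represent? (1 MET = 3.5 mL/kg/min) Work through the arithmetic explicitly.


METs = VO2 / 3.5 = 54.77 / 3.5 = 15.65

15.65 METs


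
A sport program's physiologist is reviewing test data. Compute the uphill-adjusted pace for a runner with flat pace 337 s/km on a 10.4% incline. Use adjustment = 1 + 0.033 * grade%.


Adjustment factor = 1 + 0.033 * 10.4 = 1.3432
Grade-adjusted pace = 337 * 1.3432 = 452.66 s/km

452.66 s/km


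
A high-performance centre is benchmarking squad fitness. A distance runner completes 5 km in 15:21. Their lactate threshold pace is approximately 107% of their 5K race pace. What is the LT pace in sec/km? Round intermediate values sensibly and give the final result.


Convert to seconds: 15 min 21 s = 921 s
Pace per km = 921 / 5 = 184.2 s/km
LT pace = 184.2 * 1.07 = 197.09 s/km

197.09 s/km


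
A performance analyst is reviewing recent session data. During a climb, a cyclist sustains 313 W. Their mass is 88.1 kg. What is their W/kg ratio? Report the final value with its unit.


Power-to-weight = 313 W / 88.1 kg
= 3.553 W/kg

3.553 W/kg


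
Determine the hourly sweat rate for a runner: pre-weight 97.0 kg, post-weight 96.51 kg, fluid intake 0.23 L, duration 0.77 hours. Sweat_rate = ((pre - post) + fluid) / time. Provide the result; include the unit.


Mass lost = 97.0 - 96.51 = 0.49 kg
Add fluid consumed: 0.49 + 0.23 = 0.72 L total sweat
Sweat rate = 0.72 / 0.77 = 0.935 L/h

0.935 L/h


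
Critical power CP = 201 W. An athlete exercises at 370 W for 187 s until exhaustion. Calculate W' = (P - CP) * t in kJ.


P - CP = 370 - 201 = 169 W
W' = 169 * 187 = 31603 J
= 31603 / 1000 = 31.603 kJ

31.603 kJ


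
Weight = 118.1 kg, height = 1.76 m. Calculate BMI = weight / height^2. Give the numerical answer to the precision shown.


height^2 = 1.76^2 = 3.0976
BMI = 118.1 / 3.0976 = 38.13 kg/m^2

38.13 kg/m^2


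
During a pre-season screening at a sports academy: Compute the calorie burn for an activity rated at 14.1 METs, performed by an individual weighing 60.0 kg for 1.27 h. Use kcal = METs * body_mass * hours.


Product of METs and mass = 14.1 * 60.0 = 846.0
Total kcal = 846.0 * 1.27 = 1074.42 kcal

1074.42 kcal


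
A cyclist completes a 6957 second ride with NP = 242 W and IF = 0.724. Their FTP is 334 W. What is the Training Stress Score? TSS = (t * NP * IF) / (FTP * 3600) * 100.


t * NP * IF = 6957 * 242 * 0.724 = 1218922.056
FTP * 3600 = 1202400
TSS = (1218922.056 / 1202400) * 100 = 101.37

101.37 TSS


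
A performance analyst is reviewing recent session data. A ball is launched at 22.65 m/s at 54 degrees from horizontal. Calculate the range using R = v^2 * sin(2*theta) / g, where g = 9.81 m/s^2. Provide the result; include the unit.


sin(2 * 54) = sin(108) = 0.951057
v^2 = 22.65^2 = 513.0225
R = 513.0225 * 0.951057 / 9.81
= 49.736 m

49.736 m


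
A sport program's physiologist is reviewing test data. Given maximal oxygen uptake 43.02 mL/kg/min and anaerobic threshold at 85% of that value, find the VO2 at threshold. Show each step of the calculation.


Percentage as decimal = 0.85
VO2 at AT = 43.02 * 0.85 = 36.57 mL/kg/min

36.57 mL/kg/min


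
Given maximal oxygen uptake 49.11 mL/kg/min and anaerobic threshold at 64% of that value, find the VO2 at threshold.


Percentage as decimal = 0.64
VO2 at AT = 49.11 * 0.64 = 31.43 mL/kg/min

31.43 mL/kg/min


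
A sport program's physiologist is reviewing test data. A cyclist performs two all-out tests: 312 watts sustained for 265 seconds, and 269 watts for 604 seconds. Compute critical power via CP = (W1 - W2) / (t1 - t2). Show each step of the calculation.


W1 = P1 * t1 = 312 * 265 = 82680 J
W2 = P2 * t2 = 269 * 604 = 162476 J
CP = (82680 - 162476) / (265 - 604)
= 235.39 W

235.39 W


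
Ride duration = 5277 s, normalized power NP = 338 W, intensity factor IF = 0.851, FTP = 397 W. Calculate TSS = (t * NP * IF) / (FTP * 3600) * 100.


Numerator = 5277 * 338 * 0.851 = 1517865.726
Denominator = 397 * 3600 = 1429200
TSS = 1517865.726 / 1429200 * 100
= 106.2

106.2 TSS


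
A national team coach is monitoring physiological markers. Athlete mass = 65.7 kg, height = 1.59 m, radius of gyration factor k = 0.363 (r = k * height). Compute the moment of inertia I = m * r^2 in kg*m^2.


r = k * height = 0.363 * 1.59 = 0.57717 m
r^2 = 0.57717^2 = 0.333125
I = 65.7 * 0.333125 = 21.886 kg*m^2

21.886 kg*m^2


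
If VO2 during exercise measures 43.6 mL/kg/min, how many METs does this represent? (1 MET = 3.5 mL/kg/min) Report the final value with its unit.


METs = VO2 / 3.5 = 43.6 / 3.5 = 12.46

12.46 METs


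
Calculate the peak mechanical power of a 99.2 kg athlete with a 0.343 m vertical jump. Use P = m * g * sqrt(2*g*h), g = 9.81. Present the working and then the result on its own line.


First, sqrt(2gh) = sqrt(2 * 9.81 * 0.343)
= sqrt(6.72966) = 2.594159 m/s
Power = 99.2 * 9.81 * 2.594159 = 2524.51 W

2524.51 W


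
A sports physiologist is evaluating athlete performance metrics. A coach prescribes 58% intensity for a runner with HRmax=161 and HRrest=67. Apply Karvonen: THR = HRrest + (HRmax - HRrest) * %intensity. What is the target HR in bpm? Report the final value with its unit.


Heart rate reserve = 161 - 67 = 94
Intensity fraction = 58 / 100 = 0.58
THR = 67 + 94 * 0.58 = 121.52 bpm

121.52 bpm


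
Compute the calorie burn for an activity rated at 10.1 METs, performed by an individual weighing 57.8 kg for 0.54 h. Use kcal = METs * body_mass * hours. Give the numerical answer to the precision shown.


Product of METs and mass = 10.1 * 57.8 = 583.78
Total kcal = 583.78 * 0.54 = 315.24 kcal

315.24 kcal


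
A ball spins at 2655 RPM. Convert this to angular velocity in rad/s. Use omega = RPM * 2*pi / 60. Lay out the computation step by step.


omega = 2655 * 2 * pi / 60
= 2655 * 6.28318531 / 60
= 16681.857 / 60
= 278.031 rad/s

278.031 rad/s


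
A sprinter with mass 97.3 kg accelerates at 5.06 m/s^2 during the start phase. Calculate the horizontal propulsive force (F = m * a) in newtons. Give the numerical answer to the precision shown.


F = m * a
= 97.3 * 5.06
= 492.34 N

492.34 N


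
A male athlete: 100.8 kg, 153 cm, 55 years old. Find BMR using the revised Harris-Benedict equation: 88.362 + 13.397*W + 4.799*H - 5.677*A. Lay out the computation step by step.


Intercept = 88.362
Weight contribution = 13.397 * 100.8 = 1350.4176
Height contribution = 4.799 * 153 = 734.247
Age contribution = 5.677 * 55 = 312.235
BMR = 88.362 + 1350.4176 + 734.247 - 312.235
= 1860.79 kcal/day

1860.79 kcal/day


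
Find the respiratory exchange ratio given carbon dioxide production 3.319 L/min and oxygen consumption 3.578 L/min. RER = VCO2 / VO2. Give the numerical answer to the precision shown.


VCO2 = 3.319 L/min
VO2 = 3.578 L/min
RER = 3.319 / 3.578 = 0.9276

0.9276


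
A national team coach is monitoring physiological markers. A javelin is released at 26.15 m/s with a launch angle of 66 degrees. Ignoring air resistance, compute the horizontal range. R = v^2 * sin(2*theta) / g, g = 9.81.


Launch speed squared = 683.8225
sin(2 * 66 deg) = 0.743145
Range = 683.8225 * 0.743145 / 9.81
= 51.802 m

51.802 m


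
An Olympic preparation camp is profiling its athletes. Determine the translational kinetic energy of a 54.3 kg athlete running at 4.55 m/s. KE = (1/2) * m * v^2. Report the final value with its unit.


KE = 0.5 * m * v^2
= 0.5 * 54.3 * 4.55^2
= 0.5 * 54.3 * 20.7025
= 562.07 J

562.07 J


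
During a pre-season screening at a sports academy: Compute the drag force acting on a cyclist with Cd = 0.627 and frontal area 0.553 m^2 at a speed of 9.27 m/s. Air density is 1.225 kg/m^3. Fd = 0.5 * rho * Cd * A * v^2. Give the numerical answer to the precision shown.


Step 1: v^2 = 85.9329
Step 2: Fd = 0.5 * 1.225 * 0.627 * 0.553 * 85.9329
= 18.25 N

18.25 N


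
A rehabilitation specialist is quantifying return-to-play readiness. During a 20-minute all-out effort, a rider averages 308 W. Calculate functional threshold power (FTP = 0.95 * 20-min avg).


FTP = 0.95 * 308
= 292.6 W

292.6 W


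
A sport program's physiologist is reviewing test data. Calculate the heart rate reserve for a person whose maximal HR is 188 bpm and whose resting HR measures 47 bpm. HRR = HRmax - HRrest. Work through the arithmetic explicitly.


HRmax = 188 bpm
HRrest = 47 bpm
HRR = 188 - 47 = 141 bpm

141 bpm


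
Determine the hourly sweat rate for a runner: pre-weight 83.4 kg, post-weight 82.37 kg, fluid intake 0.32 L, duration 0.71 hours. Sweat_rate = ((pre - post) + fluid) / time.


Mass lost = 83.4 - 82.37 = 1.03 kg
Add fluid consumed: 1.03 + 0.32 = 1.35 L total sweat
Sweat rate = 1.35 / 0.71 = 1.901 L/h

1.901 L/h


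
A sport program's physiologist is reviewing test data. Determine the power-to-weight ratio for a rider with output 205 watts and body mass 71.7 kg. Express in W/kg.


P/W = 205 / 71.7 = 2.859 W/kg

2.859 W/kg


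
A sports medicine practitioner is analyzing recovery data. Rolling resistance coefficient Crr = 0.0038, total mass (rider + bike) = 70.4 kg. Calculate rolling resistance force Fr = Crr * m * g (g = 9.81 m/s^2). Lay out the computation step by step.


Fr = Crr * m * g
= 0.0038 * 70.4 * 9.81
= 2.624 N

2.624 N


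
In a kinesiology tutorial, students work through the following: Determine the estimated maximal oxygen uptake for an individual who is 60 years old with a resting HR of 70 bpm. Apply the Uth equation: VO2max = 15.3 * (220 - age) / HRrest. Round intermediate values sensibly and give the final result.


HRmax = 220 - 60 = 160
VO2max = 15.3 * (160 / 70)
= 15.3 * 2.2857
= 34.97 mL/kg/min

34.97 mL/kg/min


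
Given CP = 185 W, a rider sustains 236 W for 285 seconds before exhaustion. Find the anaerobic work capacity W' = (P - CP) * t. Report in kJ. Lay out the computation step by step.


Excess power = 236 - 185 = 51 W
Work above CP = 51 * 285 = 14535 J
W' = 14.535 kJ

14.535 kJ


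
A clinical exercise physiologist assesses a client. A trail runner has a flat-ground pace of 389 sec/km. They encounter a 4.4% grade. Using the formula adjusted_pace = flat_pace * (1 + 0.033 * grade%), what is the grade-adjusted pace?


Grade factor = 1 + 0.033 * 4.4 = 1.1452
Adjusted = 389 * 1.1452 = 445.48 sec/km

445.48 s/km


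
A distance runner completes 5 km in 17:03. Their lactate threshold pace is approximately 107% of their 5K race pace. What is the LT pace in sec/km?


Convert to seconds: 17 min 3 s = 1023 s
Pace per km = 1023 / 5 = 204.6 s/km
LT pace = 204.6 * 1.07 = 218.92 s/km

218.92 s/km


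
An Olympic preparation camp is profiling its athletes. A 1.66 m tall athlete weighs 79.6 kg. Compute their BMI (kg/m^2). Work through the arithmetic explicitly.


height^2 = 2.7556 m^2
BMI = 79.6 / 2.7556 = 28.89 kg/m^2

28.89 kg/m^2


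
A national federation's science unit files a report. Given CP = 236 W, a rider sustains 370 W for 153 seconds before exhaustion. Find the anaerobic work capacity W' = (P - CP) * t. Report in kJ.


Excess power = 370 - 236 = 134 W
Work above CP = 134 * 153 = 20502 J
W' = 20.502 kJ

20.502 kJ


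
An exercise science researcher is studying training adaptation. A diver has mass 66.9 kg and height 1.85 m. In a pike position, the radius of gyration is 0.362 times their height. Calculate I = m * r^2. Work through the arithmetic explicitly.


r = 0.362 * 1.85 = 0.6697 m
I = m * r^2 = 66.9 * 0.448498 = 30.005 kg*m^2

30.005 kg*m^2


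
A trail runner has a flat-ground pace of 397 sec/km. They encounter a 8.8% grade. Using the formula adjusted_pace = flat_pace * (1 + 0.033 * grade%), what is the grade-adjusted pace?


Grade factor = 1 + 0.033 * 8.8 = 1.2904
Adjusted = 397 * 1.2904 = 512.29 sec/km

512.29 s/km


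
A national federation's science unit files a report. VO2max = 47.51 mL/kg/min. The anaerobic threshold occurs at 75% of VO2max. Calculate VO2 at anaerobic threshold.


AT fraction = 75 / 100 = 0.75
AT VO2 = 47.51 * 0.75
= 35.63 mL/kg/min

35.63 mL/kg/min


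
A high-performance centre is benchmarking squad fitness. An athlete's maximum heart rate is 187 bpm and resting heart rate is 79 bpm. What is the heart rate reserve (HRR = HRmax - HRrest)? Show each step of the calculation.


HRR = HRmax - HRrest
= 187 - 79
= 108 bpm

108 bpm


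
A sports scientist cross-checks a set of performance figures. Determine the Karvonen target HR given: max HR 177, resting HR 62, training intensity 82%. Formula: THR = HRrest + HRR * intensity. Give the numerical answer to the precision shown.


HRR = HRmax - HRrest = 177 - 62 = 115
THR = 62 + 115 * 0.82
= 156.3 bpm

156.3 bpm


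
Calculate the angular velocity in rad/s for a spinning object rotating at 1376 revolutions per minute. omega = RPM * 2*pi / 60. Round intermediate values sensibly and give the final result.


omega = RPM * 2*pi / 60
= 1376 * 6.28318531 / 60
= 144.094 rad/s

144.094 rad/s


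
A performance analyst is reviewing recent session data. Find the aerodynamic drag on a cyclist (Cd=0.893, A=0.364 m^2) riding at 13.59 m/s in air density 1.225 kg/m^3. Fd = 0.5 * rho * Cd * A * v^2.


Fd = 0.5 * 1.225 * 0.893 * 0.364 * 13.59^2
= 0.5 * 1.225 * 0.893 * 0.364 * 184.6881
= 36.77 N

36.77 N


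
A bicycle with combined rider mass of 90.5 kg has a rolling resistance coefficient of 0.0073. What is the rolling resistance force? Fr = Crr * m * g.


Fr = 0.0073 * 90.5 * 9.81
= 0.66065 * 9.81
= 6.481 N

6.481 N


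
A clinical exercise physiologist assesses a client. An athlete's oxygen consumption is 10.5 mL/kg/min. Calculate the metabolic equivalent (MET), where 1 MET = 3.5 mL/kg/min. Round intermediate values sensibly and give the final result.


MET = VO2 / 3.5
= 10.5 / 3.5
= 3.0 METs

3.0 METs


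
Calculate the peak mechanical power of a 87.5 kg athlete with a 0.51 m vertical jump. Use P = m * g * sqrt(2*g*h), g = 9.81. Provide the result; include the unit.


First, sqrt(2gh) = sqrt(2 * 9.81 * 0.51)
= sqrt(10.0062) = 3.163258 m/s
Power = 87.5 * 9.81 * 3.163258 = 2715.26 W

2715.26 W


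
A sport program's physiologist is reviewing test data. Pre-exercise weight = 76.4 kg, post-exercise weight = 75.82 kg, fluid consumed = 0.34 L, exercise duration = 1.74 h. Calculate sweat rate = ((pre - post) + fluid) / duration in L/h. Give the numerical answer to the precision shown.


Weight loss = 76.4 - 75.82 = 0.58 kg (approx L)
Total sweat = 0.58 + 0.34 = 0.92 L
Sweat rate = 0.92 / 1.74 = 0.529 L/h

0.529 L/h


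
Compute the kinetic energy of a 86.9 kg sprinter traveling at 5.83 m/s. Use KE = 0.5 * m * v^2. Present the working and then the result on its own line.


Velocity squared = 33.9889
KE = 0.5 * 86.9 * 33.9889 = 1476.82 J

1476.82 J


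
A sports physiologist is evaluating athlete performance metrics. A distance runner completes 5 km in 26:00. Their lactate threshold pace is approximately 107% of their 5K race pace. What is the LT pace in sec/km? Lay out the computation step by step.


Convert to seconds: 26 min 0 s = 1560 s
Pace per km = 1560 / 5 = 312.0 s/km
LT pace = 312.0 * 1.07 = 333.84 s/km

333.84 s/km


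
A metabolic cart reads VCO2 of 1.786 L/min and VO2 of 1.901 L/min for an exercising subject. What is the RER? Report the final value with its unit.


RER = VCO2 / VO2 = 1.786 / 1.901 = 0.9395

0.9395


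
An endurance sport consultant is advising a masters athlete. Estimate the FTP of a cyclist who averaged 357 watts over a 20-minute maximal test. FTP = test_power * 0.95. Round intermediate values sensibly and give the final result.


FTP = 357 * 0.95 = 339.15 W

339.15 W


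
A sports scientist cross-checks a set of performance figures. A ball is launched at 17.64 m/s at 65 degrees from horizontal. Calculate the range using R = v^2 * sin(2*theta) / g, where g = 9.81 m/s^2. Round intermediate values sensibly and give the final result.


sin(2 * 65) = sin(130) = 0.766044
v^2 = 17.64^2 = 311.1696
R = 311.1696 * 0.766044 / 9.81
= 24.299 m

24.299 m


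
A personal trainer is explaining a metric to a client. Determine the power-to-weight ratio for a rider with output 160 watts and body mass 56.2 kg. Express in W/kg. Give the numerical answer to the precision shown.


P/W = 160 / 56.2 = 2.847 W/kg

2.847 W/kg


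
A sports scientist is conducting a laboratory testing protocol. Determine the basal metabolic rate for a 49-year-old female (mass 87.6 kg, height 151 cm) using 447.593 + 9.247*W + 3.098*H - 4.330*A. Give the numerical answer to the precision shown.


BMR = 447.593 + 9.247*87.6 + 3.098*151 - 4.330*49
= 1513.26 kcal/day

1513.26 kcal/day


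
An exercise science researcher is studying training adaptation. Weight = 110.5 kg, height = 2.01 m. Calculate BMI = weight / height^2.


height^2 = 2.01^2 = 4.0401
BMI = 110.5 / 4.0401 = 27.35 kg/m^2

27.35 kg/m^2


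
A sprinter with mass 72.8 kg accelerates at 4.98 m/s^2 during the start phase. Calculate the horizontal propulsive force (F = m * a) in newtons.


F = m * a
= 72.8 * 4.98
= 362.54 N

362.54 N


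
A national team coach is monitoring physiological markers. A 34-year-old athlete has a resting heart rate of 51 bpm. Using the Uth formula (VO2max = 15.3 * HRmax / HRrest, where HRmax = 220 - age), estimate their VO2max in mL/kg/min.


HRmax = 220 - 34 = 186 bpm
Ratio = HRmax / HRrest = 186 / 51 = 3.6471
VO2max = 15.3 * 3.6471 = 55.8 mL/kg/min

55.8 mL/kg/min


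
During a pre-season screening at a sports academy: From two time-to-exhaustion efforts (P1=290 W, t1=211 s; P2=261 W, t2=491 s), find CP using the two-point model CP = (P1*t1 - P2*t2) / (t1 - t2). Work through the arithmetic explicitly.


Work in trial 1 = 61190 J
Work in trial 2 = 128151 J
Delta work = -66961 J
Delta time = -280 s
CP = -66961 / -280 = 239.15 W

239.15 W


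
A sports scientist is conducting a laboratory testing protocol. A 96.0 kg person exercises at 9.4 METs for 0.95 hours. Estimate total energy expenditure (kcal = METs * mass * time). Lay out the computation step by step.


Energy = METs * mass(kg) * time(h)
= 9.4 * 96.0 * 0.95
= 857.28 kcal

857.28 kcal


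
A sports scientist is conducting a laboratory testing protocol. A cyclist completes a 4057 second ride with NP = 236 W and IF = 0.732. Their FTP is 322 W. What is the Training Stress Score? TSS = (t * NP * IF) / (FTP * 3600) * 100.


t * NP * IF = 4057 * 236 * 0.732 = 700854.864
FTP * 3600 = 1159200
TSS = (700854.864 / 1159200) * 100 = 60.46

60.46 TSS


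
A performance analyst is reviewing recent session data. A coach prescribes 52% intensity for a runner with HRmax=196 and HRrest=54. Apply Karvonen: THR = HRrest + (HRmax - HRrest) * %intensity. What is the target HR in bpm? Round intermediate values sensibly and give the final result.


Heart rate reserve = 196 - 54 = 142
Intensity fraction = 52 / 100 = 0.52
THR = 54 + 142 * 0.52 = 127.84 bpm

127.84 bpm


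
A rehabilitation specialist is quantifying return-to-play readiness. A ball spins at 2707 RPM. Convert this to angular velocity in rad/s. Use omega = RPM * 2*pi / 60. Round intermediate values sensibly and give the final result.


omega = 2707 * 2 * pi / 60
= 2707 * 6.28318531 / 60
= 17008.583 / 60
= 283.476 rad/s

283.476 rad/s


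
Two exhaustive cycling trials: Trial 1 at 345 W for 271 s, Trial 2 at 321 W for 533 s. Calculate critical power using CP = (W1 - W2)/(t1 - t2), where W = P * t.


W1 = 345 * 271 = 93495 J
W2 = 321 * 533 = 171093 J
CP = (93495 - 171093) / (271 - 533)
= -77598 / -262
= 296.18 W

296.18 W
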